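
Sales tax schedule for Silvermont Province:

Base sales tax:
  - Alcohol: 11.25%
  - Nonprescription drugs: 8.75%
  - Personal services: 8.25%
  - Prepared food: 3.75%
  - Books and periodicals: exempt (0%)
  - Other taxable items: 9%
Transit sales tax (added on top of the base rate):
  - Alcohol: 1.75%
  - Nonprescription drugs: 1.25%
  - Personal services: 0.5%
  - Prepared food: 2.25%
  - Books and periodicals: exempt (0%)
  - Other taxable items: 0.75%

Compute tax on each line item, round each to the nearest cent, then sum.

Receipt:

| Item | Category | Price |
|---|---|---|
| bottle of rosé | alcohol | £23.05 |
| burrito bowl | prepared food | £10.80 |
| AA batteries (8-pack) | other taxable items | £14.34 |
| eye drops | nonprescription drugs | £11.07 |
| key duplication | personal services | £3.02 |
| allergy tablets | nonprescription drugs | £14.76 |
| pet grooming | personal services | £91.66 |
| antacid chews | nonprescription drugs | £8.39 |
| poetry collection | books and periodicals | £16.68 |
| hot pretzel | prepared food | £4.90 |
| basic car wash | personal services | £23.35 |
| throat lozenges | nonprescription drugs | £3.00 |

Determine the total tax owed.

£19.39

Bottle of rosé £23.05: alcohol → 11.25% + 1.75% transit = 13% → £3.00
Burrito bowl £10.80: prepared food → 3.75% + 2.25% transit = 6% → £0.65
AA batteries (8-pack) £14.34: other taxable items → 9% + 0.75% transit = 9.75% → £1.40
Eye drops £11.07: nonprescription drugs → 8.75% + 1.25% transit = 10% → £1.11
Key duplication £3.02: personal services → 8.25% + 0.5% transit = 8.75% → £0.26
Allergy tablets £14.76: nonprescription drugs → 8.75% + 1.25% transit = 10% → £1.48
Pet grooming £91.66: personal services → 8.25% + 0.5% transit = 8.75% → £8.02
Antacid chews £8.39: nonprescription drugs → 8.75% + 1.25% transit = 10% → £0.84
Poetry collection £16.68: books and periodicals → 0% + 0% transit = 0% → £0.00
Hot pretzel £4.90: prepared food → 3.75% + 2.25% transit = 6% → £0.29
Basic car wash £23.35: personal services → 8.25% + 0.5% transit = 8.75% → £2.04
Throat lozenges £3.00: nonprescription drugs → 8.75% + 1.25% transit = 10% → £0.30
Total tax = £3.00 + £0.65 + £1.40 + £1.11 + £0.26 + £1.48 + £8.02 + £0.84 + £0.29 + £2.04 + £0.30 = £19.39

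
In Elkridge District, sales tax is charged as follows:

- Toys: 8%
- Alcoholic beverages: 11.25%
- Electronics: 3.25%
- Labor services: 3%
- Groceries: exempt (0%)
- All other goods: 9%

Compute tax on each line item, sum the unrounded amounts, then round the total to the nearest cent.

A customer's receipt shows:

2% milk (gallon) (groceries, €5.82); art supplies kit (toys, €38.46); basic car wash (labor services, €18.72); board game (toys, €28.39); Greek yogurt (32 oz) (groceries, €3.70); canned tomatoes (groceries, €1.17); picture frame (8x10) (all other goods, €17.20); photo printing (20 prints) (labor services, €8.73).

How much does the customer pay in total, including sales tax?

€129.91

2% milk (gallon) €5.82: groceries → 0% → €0.00
Art supplies kit €38.46: toys → 8% → €3.0768
Basic car wash €18.72: labor services → 3% → €0.5616
Board game €28.39: toys → 8% → €2.2712
Greek yogurt (32 oz) €3.70: groceries → 0% → €0.00
Canned tomatoes €1.17: groceries → 0% → €0.00
Picture frame (8x10) €17.20: all other goods → 9% → €1.548
Photo printing (20 prints) €8.73: labor services → 3% → €0.2619
Subtotal = €122.19; unrounded tax = €7.7195 → €7.72; total due = €129.91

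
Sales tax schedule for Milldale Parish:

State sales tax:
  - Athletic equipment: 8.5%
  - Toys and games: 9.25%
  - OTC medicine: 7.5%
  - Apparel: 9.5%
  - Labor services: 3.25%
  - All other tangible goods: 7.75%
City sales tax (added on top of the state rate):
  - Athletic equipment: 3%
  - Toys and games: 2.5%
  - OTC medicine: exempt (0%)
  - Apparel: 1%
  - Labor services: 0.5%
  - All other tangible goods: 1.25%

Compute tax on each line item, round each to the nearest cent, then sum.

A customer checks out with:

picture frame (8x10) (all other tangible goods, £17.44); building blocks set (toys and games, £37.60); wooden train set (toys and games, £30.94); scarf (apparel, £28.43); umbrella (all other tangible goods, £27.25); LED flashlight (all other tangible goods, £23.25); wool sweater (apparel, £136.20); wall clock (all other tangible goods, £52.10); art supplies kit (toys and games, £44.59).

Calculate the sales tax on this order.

Picture frame (8x10) £17.44: all other tangible goods → 7.75% + 1.25% city = 9% → £1.57
Building blocks set £37.60: toys and games → 9.25% + 2.5% city = 11.75% → £4.42
Wooden train set £30.94: toys and games → 9.25% + 2.5% city = 11.75% → £3.64
Scarf £28.43: apparel → 9.5% + 1% city = 10.5% → £2.99
Umbrella £27.25: all other tangible goods → 7.75% + 1.25% city = 9% → £2.45
LED flashlight £23.25: all other tangible goods → 7.75% + 1.25% city = 9% → £2.09
Wool sweater £136.20: apparel → 9.5% + 1% city = 10.5% → £14.30
Wall clock £52.10: all other tangible goods → 7.75% + 1.25% city = 9% → £4.69
Art supplies kit £44.59: toys and games → 9.25% + 2.5% city = 11.75% → £5.24
Total tax = £1.57 + £4.42 + £3.64 + £2.99 + £2.45 + £2.09 + £14.30 + £4.69 + £5.24 = £41.39

£41.39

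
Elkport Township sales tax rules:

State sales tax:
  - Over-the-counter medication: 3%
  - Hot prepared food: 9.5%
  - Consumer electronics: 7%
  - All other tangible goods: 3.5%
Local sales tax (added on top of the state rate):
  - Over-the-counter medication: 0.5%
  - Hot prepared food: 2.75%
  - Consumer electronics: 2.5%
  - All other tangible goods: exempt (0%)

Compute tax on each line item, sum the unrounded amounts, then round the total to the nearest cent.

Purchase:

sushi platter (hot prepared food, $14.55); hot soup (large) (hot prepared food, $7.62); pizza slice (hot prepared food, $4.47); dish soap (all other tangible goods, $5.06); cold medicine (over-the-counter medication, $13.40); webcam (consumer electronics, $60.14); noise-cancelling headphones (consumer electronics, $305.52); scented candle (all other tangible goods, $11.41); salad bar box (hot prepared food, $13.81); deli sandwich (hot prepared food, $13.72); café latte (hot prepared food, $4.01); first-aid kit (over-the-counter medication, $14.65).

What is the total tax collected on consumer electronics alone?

$34.74

Webcam $60.14: consumer electronics → 7% + 2.5% local = 9.5% → $5.7133
Noise-cancelling headphones $305.52: consumer electronics → 7% + 2.5% local = 9.5% → $29.0244
Tax on consumer electronics: unrounded sum = $34.7377 → $34.74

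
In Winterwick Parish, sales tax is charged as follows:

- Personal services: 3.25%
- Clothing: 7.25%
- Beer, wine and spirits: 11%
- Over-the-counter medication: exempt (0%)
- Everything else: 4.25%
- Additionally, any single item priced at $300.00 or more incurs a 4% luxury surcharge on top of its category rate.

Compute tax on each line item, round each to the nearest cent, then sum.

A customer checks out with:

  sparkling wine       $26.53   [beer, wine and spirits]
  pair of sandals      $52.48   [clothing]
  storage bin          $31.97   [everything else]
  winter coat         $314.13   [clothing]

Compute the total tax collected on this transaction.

$43.42

Sparkling wine $26.53: beer, wine and spirits → 11% → $2.92
Pair of sandals $52.48: clothing → 7.25% → $3.80
Storage bin $31.97: everything else → 4.25% → $1.36
Winter coat $314.13: clothing → 7.25% + 4% surcharge = 11.25% → $35.34
Total tax = $2.92 + $3.80 + $1.36 + $35.34 = $43.42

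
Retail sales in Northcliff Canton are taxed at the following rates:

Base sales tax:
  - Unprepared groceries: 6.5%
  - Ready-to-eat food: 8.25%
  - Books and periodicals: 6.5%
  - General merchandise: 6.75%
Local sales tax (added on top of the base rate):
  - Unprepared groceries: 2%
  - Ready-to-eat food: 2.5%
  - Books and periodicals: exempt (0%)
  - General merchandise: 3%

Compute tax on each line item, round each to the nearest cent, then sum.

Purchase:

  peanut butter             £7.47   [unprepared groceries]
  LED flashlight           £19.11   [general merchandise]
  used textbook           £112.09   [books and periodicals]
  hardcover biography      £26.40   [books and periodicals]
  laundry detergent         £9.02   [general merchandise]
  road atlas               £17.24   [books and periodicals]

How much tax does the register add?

£13.50

Peanut butter £7.47: unprepared groceries → 6.5% + 2% local = 8.5% → £0.63
LED flashlight £19.11: general merchandise → 6.75% + 3% local = 9.75% → £1.86
Used textbook £112.09: books and periodicals → 6.5% + 0% local = 6.5% → £7.29
Hardcover biography £26.40: books and periodicals → 6.5% + 0% local = 6.5% → £1.72
Laundry detergent £9.02: general merchandise → 6.75% + 3% local = 9.75% → £0.88
Road atlas £17.24: books and periodicals → 6.5% + 0% local = 6.5% → £1.12
Total tax = £0.63 + £1.86 + £7.29 + £1.72 + £0.88 + £1.12 = £13.50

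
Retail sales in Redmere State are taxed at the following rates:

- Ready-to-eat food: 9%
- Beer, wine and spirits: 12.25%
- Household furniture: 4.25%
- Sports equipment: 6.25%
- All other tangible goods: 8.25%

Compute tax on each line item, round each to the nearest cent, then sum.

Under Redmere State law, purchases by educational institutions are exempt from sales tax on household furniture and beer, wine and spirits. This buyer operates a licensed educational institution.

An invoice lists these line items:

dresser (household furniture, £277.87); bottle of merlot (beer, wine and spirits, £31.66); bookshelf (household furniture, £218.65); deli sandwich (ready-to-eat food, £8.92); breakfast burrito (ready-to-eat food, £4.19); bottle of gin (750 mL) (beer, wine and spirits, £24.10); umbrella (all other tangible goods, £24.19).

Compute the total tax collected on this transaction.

Dresser £277.87: household furniture, buyer-exempt → 0% → £0.00
Bottle of merlot £31.66: beer, wine and spirits, buyer-exempt → 0% → £0.00
Bookshelf £218.65: household furniture, buyer-exempt → 0% → £0.00
Deli sandwich £8.92: ready-to-eat food → 9% → £0.80
Breakfast burrito £4.19: ready-to-eat food → 9% → £0.38
Bottle of gin (750 mL) £24.10: beer, wine and spirits, buyer-exempt → 0% → £0.00
Umbrella £24.19: all other tangible goods → 8.25% → £2.00
Total tax = £0.80 + £0.38 + £2.00 = £3.18

£3.18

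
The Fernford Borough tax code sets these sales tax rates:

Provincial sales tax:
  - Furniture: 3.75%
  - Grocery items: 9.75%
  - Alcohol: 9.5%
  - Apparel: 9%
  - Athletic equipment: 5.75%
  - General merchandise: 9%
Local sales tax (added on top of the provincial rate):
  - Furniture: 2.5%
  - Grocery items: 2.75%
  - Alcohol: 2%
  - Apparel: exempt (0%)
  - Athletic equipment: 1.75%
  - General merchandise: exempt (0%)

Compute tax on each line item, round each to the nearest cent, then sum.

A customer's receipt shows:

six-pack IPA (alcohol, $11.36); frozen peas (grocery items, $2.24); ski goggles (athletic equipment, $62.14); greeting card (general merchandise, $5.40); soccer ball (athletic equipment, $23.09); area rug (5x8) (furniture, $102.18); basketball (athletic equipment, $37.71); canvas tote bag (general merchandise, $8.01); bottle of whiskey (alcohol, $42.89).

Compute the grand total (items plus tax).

Six-pack IPA $11.36: alcohol → 9.5% + 2% local = 11.5% → $1.31
Frozen peas $2.24: grocery items → 9.75% + 2.75% local = 12.5% → $0.28
Ski goggles $62.14: athletic equipment → 5.75% + 1.75% local = 7.5% → $4.66
Greeting card $5.40: general merchandise → 9% + 0% local = 9% → $0.49
Soccer ball $23.09: athletic equipment → 5.75% + 1.75% local = 7.5% → $1.73
Area rug (5x8) $102.18: furniture → 3.75% + 2.5% local = 6.25% → $6.39
Basketball $37.71: athletic equipment → 5.75% + 1.75% local = 7.5% → $2.83
Canvas tote bag $8.01: general merchandise → 9% + 0% local = 9% → $0.72
Bottle of whiskey $42.89: alcohol → 9.5% + 2% local = 11.5% → $4.93
Subtotal = $295.02; tax = $23.34; total due = $318.36

$318.36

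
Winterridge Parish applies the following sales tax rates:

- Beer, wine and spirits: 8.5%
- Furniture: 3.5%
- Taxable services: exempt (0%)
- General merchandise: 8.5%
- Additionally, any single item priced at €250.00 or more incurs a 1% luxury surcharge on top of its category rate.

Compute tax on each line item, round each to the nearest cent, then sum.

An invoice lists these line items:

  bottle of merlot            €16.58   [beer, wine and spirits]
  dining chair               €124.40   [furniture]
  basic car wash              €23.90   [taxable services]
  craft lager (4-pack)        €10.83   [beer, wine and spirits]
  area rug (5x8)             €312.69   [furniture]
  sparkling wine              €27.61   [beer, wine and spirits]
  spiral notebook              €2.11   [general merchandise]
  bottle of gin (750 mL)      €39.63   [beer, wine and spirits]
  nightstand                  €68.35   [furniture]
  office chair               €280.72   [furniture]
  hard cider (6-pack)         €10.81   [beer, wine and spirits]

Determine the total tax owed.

€42.59

Bottle of merlot €16.58: beer, wine and spirits → 8.5% → €1.41
Dining chair €124.40: furniture → 3.5% → €4.35
Basic car wash €23.90: taxable services → 0% → €0.00
Craft lager (4-pack) €10.83: beer, wine and spirits → 8.5% → €0.92
Area rug (5x8) €312.69: furniture → 3.5% + 1% surcharge = 4.5% → €14.07
Sparkling wine €27.61: beer, wine and spirits → 8.5% → €2.35
Spiral notebook €2.11: general merchandise → 8.5% → €0.18
Bottle of gin (750 mL) €39.63: beer, wine and spirits → 8.5% → €3.37
Nightstand €68.35: furniture → 3.5% → €2.39
Office chair €280.72: furniture → 3.5% + 1% surcharge = 4.5% → €12.63
Hard cider (6-pack) €10.81: beer, wine and spirits → 8.5% → €0.92
Total tax = €1.41 + €4.35 + €0.92 + €14.07 + €2.35 + €0.18 + €3.37 + €2.39 + €12.63 + €0.92 = €42.59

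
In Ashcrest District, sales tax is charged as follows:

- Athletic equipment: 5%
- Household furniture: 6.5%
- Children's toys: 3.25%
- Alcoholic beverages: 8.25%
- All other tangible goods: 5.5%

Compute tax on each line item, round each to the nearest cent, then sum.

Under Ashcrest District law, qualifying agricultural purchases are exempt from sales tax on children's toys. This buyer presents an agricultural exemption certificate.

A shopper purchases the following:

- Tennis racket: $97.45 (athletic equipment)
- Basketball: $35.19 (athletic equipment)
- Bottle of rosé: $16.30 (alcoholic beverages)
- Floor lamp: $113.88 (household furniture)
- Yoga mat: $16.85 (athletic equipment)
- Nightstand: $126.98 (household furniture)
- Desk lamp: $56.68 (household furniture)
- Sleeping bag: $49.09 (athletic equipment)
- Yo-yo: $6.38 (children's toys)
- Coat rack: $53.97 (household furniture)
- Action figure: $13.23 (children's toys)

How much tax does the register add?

Tennis racket $97.45: athletic equipment → 5% → $4.87
Basketball $35.19: athletic equipment → 5% → $1.76
Bottle of rosé $16.30: alcoholic beverages → 8.25% → $1.34
Floor lamp $113.88: household furniture → 6.5% → $7.40
Yoga mat $16.85: athletic equipment → 5% → $0.84
Nightstand $126.98: household furniture → 6.5% → $8.25
Desk lamp $56.68: household furniture → 6.5% → $3.68
Sleeping bag $49.09: athletic equipment → 5% → $2.45
Yo-yo $6.38: children's toys, buyer-exempt → 0% → $0.00
Coat rack $53.97: household furniture → 6.5% → $3.51
Action figure $13.23: children's toys, buyer-exempt → 0% → $0.00
Total tax = $4.87 + $1.76 + $1.34 + $7.40 + $0.84 + $8.25 + $3.68 + $2.45 + $3.51 = $34.10

$34.10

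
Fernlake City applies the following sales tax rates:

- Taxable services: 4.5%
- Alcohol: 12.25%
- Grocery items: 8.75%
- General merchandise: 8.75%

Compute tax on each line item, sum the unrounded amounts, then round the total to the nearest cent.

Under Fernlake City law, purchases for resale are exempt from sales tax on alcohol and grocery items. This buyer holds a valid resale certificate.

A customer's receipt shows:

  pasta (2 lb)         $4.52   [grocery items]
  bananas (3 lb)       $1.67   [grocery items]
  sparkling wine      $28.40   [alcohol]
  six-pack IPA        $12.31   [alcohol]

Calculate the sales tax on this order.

Pasta (2 lb) $4.52: grocery items, buyer-exempt → 0% → $0.00
Bananas (3 lb) $1.67: grocery items, buyer-exempt → 0% → $0.00
Sparkling wine $28.40: alcohol, buyer-exempt → 0% → $0.00
Six-pack IPA $12.31: alcohol, buyer-exempt → 0% → $0.00
Unrounded tax sum = $0.00 → $0.00

$0.00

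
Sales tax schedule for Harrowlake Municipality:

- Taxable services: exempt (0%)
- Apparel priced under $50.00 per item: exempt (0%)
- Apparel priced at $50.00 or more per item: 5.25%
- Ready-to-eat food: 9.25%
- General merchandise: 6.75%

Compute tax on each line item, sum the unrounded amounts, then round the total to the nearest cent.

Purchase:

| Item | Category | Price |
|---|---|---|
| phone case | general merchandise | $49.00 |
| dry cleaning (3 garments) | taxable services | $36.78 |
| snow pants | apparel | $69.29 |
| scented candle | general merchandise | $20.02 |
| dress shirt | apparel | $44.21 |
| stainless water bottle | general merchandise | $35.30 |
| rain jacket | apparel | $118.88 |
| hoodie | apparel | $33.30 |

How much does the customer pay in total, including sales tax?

$423.70

Phone case $49.00: general merchandise → 6.75% → $3.3075
Dry cleaning (3 garments) $36.78: taxable services → 0% → $0.00
Snow pants $69.29: apparel, $50.00 or more → 5.25% → $3.637725
Scented candle $20.02: general merchandise → 6.75% → $1.35135
Dress shirt $44.21: apparel, under $50.00 → 0% → $0.00
Stainless water bottle $35.30: general merchandise → 6.75% → $2.38275
Rain jacket $118.88: apparel, $50.00 or more → 5.25% → $6.2412
Hoodie $33.30: apparel, under $50.00 → 0% → $0.00
Subtotal = $406.78; unrounded tax = $16.920525 → $16.92; total due = $423.70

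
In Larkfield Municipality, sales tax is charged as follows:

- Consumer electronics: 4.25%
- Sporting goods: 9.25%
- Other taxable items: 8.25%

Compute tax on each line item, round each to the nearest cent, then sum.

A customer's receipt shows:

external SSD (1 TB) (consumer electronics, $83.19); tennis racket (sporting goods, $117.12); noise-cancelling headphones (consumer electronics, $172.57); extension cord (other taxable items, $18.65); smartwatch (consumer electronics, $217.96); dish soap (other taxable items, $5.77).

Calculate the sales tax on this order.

$32.98

External SSD (1 TB) $83.19: consumer electronics → 4.25% → $3.54
Tennis racket $117.12: sporting goods → 9.25% → $10.83
Noise-cancelling headphones $172.57: consumer electronics → 4.25% → $7.33
Extension cord $18.65: other taxable items → 8.25% → $1.54
Smartwatch $217.96: consumer electronics → 4.25% → $9.26
Dish soap $5.77: other taxable items → 8.25% → $0.48
Total tax = $3.54 + $10.83 + $7.33 + $1.54 + $9.26 + $0.48 = $32.98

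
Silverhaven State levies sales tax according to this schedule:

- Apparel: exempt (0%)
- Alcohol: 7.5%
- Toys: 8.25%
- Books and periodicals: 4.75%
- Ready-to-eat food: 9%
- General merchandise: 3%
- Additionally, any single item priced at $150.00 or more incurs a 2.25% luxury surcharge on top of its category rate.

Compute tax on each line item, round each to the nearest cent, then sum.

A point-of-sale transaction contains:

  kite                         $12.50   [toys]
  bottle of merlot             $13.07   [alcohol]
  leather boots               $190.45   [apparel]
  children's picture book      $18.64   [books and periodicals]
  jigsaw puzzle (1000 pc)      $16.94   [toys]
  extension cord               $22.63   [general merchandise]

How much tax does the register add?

Kite $12.50: toys → 8.25% → $1.03
Bottle of merlot $13.07: alcohol → 7.5% → $0.98
Leather boots $190.45: apparel → 0% + 2.25% surcharge = 2.25% → $4.29
Children's picture book $18.64: books and periodicals → 4.75% → $0.89
Jigsaw puzzle (1000 pc) $16.94: toys → 8.25% → $1.40
Extension cord $22.63: general merchandise → 3% → $0.68
Total tax = $1.03 + $0.98 + $4.29 + $0.89 + $1.40 + $0.68 = $9.27

$9.27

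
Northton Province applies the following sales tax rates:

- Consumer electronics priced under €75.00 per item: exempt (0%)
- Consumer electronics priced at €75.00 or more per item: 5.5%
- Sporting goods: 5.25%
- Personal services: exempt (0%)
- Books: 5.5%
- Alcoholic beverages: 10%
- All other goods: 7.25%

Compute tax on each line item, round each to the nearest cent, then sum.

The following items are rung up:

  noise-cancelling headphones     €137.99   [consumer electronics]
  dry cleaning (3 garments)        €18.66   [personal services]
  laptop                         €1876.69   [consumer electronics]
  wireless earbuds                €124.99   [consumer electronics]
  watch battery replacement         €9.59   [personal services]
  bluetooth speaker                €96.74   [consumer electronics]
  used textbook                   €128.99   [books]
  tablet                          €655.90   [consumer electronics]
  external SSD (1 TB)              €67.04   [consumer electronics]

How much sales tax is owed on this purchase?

Noise-cancelling headphones €137.99: consumer electronics, €75.00 or more → 5.5% → €7.59
Dry cleaning (3 garments) €18.66: personal services → 0% → €0.00
Laptop €1876.69: consumer electronics, €75.00 or more → 5.5% → €103.22
Wireless earbuds €124.99: consumer electronics, €75.00 or more → 5.5% → €6.87
Watch battery replacement €9.59: personal services → 0% → €0.00
Bluetooth speaker €96.74: consumer electronics, €75.00 or more → 5.5% → €5.32
Used textbook €128.99: books → 5.5% → €7.09
Tablet €655.90: consumer electronics, €75.00 or more → 5.5% → €36.07
External SSD (1 TB) €67.04: consumer electronics, under €75.00 → 0% → €0.00
Total tax = €7.59 + €103.22 + €6.87 + €5.32 + €7.09 + €36.07 = €166.16

€166.16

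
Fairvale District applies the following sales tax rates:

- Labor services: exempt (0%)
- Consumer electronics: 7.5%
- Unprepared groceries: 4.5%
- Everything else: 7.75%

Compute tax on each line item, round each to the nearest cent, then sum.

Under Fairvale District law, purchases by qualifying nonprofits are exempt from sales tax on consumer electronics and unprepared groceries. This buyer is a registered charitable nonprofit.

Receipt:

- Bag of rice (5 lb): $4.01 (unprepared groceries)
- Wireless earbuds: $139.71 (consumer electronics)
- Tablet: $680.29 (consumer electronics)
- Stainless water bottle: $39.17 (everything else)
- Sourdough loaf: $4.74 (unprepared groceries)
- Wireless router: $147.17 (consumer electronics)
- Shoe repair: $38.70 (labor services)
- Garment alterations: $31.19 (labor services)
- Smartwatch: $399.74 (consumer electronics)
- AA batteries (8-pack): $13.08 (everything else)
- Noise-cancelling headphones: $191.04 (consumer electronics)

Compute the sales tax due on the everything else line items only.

$4.05

Stainless water bottle $39.17: everything else → 7.75% → $3.04
AA batteries (8-pack) $13.08: everything else → 7.75% → $1.01
Tax on everything else = $3.04 + $1.01 = $4.05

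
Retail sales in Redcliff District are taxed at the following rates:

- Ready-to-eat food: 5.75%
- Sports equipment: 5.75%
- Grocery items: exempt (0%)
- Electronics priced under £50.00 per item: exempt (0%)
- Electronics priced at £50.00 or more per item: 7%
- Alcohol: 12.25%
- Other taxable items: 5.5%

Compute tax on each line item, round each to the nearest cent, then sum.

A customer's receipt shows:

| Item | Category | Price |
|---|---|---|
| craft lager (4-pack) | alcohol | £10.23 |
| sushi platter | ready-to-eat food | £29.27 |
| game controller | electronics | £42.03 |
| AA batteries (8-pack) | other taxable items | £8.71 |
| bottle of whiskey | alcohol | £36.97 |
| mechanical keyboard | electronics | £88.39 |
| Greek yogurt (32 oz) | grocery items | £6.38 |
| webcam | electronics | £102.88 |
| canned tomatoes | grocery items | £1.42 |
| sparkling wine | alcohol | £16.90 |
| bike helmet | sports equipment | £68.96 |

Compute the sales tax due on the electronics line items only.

Game controller £42.03: electronics, under £50.00 → 0% → £0.00
Mechanical keyboard £88.39: electronics, £50.00 or more → 7% → £6.19
Webcam £102.88: electronics, £50.00 or more → 7% → £7.20
Tax on electronics = £0.00 + £6.19 + £7.20 = £13.39

£13.39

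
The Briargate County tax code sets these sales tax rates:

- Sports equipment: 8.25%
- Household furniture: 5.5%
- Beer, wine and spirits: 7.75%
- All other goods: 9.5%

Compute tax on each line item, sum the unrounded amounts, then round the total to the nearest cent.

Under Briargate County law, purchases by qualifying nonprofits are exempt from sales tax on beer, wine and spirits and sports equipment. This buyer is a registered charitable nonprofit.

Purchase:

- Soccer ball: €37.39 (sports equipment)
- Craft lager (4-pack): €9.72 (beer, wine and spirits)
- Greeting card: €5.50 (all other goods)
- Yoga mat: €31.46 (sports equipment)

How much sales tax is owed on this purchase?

€0.52

Soccer ball €37.39: sports equipment, buyer-exempt → 0% → €0.00
Craft lager (4-pack) €9.72: beer, wine and spirits, buyer-exempt → 0% → €0.00
Greeting card €5.50: all other goods → 9.5% → €0.5225
Yoga mat €31.46: sports equipment, buyer-exempt → 0% → €0.00
Unrounded tax sum = €0.5225 → €0.52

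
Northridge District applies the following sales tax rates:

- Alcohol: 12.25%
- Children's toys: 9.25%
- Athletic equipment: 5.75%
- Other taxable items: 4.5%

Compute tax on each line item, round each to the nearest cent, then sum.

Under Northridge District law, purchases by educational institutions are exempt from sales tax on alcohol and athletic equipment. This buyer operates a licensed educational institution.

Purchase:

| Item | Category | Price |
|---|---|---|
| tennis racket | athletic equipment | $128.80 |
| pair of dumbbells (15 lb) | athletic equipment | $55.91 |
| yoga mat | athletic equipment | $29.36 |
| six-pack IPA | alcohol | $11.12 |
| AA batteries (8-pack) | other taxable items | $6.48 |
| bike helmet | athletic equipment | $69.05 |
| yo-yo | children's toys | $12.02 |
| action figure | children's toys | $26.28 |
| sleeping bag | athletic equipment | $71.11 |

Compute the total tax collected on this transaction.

$3.83

Tennis racket $128.80: athletic equipment, buyer-exempt → 0% → $0.00
Pair of dumbbells (15 lb) $55.91: athletic equipment, buyer-exempt → 0% → $0.00
Yoga mat $29.36: athletic equipment, buyer-exempt → 0% → $0.00
Six-pack IPA $11.12: alcohol, buyer-exempt → 0% → $0.00
AA batteries (8-pack) $6.48: other taxable items → 4.5% → $0.29
Bike helmet $69.05: athletic equipment, buyer-exempt → 0% → $0.00
Yo-yo $12.02: children's toys → 9.25% → $1.11
Action figure $26.28: children's toys → 9.25% → $2.43
Sleeping bag $71.11: athletic equipment, buyer-exempt → 0% → $0.00
Total tax = $0.29 + $1.11 + $2.43 = $3.83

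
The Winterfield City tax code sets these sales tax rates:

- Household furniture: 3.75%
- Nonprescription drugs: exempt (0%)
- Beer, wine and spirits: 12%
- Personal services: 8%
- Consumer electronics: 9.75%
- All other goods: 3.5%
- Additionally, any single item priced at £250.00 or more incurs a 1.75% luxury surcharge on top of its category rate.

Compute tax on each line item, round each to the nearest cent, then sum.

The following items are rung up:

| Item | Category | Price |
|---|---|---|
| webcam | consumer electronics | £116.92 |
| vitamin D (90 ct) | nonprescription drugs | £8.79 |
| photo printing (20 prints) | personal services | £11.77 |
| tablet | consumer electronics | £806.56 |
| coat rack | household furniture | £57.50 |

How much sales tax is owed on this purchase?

Webcam £116.92: consumer electronics → 9.75% → £11.40
Vitamin D (90 ct) £8.79: nonprescription drugs → 0% → £0.00
Photo printing (20 prints) £11.77: personal services → 8% → £0.94
Tablet £806.56: consumer electronics → 9.75% + 1.75% surcharge = 11.5% → £92.75
Coat rack £57.50: household furniture → 3.75% → £2.16
Total tax = £11.40 + £0.94 + £92.75 + £2.16 = £107.25

£107.25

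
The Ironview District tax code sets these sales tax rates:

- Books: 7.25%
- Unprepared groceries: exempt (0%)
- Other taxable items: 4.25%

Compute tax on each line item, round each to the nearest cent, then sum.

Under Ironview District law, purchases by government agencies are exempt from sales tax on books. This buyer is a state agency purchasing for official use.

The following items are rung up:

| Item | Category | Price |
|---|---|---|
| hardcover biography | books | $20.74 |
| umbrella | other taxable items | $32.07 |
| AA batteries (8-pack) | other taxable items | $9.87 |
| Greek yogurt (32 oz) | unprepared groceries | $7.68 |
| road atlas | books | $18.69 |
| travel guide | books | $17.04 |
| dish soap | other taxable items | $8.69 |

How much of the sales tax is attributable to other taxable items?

Umbrella $32.07: other taxable items → 4.25% → $1.36
AA batteries (8-pack) $9.87: other taxable items → 4.25% → $0.42
Dish soap $8.69: other taxable items → 4.25% → $0.37
Tax on other taxable items = $1.36 + $0.42 + $0.37 = $2.15

$2.15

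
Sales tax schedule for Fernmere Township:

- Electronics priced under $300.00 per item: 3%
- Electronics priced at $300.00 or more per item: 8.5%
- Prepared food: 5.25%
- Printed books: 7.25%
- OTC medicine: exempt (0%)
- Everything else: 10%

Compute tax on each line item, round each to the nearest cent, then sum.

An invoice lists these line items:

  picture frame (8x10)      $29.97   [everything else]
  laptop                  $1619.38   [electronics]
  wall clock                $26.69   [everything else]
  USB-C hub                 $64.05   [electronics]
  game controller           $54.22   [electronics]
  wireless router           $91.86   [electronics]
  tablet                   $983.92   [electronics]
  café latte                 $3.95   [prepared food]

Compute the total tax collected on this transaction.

Picture frame (8x10) $29.97: everything else → 10% → $3.00
Laptop $1619.38: electronics, $300.00 or more → 8.5% → $137.65
Wall clock $26.69: everything else → 10% → $2.67
USB-C hub $64.05: electronics, under $300.00 → 3% → $1.92
Game controller $54.22: electronics, under $300.00 → 3% → $1.63
Wireless router $91.86: electronics, under $300.00 → 3% → $2.76
Tablet $983.92: electronics, $300.00 or more → 8.5% → $83.63
Café latte $3.95: prepared food → 5.25% → $0.21
Total tax = $3.00 + $137.65 + $2.67 + $1.92 + $1.63 + $2.76 + $83.63 + $0.21 = $233.47

$233.47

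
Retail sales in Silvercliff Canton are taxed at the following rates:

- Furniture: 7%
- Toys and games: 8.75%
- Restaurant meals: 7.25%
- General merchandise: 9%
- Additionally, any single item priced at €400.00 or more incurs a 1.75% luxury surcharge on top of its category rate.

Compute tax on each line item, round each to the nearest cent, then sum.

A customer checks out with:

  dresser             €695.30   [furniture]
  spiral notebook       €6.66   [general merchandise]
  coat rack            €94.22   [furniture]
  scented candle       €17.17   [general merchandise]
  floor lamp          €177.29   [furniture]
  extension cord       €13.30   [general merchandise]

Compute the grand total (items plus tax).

€1087.14

Dresser €695.30: furniture → 7% + 1.75% surcharge = 8.75% → €60.84
Spiral notebook €6.66: general merchandise → 9% → €0.60
Coat rack €94.22: furniture → 7% → €6.60
Scented candle €17.17: general merchandise → 9% → €1.55
Floor lamp €177.29: furniture → 7% → €12.41
Extension cord €13.30: general merchandise → 9% → €1.20
Subtotal = €1003.94; tax = €83.20; total due = €1087.14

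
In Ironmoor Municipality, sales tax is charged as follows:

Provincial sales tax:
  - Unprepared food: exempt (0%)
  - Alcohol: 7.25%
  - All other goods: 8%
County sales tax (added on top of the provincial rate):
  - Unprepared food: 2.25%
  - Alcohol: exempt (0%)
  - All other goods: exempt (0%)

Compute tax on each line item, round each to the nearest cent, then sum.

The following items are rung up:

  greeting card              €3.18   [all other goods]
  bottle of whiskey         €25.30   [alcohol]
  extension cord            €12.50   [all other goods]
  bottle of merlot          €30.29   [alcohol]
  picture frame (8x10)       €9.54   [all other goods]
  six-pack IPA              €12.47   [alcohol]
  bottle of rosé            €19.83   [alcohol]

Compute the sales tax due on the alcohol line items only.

€6.37

Bottle of whiskey €25.30: alcohol → 7.25% + 0% county = 7.25% → €1.83
Bottle of merlot €30.29: alcohol → 7.25% + 0% county = 7.25% → €2.20
Six-pack IPA €12.47: alcohol → 7.25% + 0% county = 7.25% → €0.90
Bottle of rosé €19.83: alcohol → 7.25% + 0% county = 7.25% → €1.44
Tax on alcohol = €1.83 + €2.20 + €0.90 + €1.44 = €6.37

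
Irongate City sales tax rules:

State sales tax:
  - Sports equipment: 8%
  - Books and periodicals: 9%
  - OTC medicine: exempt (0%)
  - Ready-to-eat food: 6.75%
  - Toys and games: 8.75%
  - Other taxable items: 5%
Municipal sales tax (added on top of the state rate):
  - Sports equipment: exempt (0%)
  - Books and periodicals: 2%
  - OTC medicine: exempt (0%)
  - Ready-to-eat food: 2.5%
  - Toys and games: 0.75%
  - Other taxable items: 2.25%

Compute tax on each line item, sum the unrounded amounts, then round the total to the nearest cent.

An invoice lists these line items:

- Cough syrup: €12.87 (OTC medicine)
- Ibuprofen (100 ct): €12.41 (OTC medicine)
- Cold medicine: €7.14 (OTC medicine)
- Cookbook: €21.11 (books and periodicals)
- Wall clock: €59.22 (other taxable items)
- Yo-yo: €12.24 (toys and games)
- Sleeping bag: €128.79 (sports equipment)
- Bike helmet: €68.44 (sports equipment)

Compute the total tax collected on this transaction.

€23.56

Cough syrup €12.87: OTC medicine → 0% + 0% municipal = 0% → €0.00
Ibuprofen (100 ct) €12.41: OTC medicine → 0% + 0% municipal = 0% → €0.00
Cold medicine €7.14: OTC medicine → 0% + 0% municipal = 0% → €0.00
Cookbook €21.11: books and periodicals → 9% + 2% municipal = 11% → €2.3221
Wall clock €59.22: other taxable items → 5% + 2.25% municipal = 7.25% → €4.29345
Yo-yo €12.24: toys and games → 8.75% + 0.75% municipal = 9.5% → €1.1628
Sleeping bag €128.79: sports equipment → 8% + 0% municipal = 8% → €10.3032
Bike helmet €68.44: sports equipment → 8% + 0% municipal = 8% → €5.4752
Unrounded tax sum = €23.55675 → €23.56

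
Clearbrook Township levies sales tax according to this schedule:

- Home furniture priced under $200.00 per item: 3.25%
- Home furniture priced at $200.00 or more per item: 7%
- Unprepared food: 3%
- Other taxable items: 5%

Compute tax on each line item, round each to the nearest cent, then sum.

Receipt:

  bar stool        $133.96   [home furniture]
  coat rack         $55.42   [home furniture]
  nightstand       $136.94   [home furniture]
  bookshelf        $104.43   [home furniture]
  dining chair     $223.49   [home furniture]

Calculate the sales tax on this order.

Bar stool $133.96: home furniture, under $200.00 → 3.25% → $4.35
Coat rack $55.42: home furniture, under $200.00 → 3.25% → $1.80
Nightstand $136.94: home furniture, under $200.00 → 3.25% → $4.45
Bookshelf $104.43: home furniture, under $200.00 → 3.25% → $3.39
Dining chair $223.49: home furniture, $200.00 or more → 7% → $15.64
Total tax = $4.35 + $1.80 + $4.45 + $3.39 + $15.64 = $29.63

$29.63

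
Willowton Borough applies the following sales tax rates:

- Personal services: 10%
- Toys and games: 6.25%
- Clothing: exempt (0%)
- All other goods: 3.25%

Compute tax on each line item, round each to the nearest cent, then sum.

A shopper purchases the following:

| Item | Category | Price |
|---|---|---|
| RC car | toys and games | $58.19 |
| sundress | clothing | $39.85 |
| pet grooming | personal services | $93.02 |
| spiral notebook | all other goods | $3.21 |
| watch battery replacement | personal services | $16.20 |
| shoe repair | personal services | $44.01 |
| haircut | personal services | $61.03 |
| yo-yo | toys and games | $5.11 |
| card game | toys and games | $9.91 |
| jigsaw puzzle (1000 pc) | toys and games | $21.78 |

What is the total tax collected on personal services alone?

$21.42

Pet grooming $93.02: personal services → 10% → $9.30
Watch battery replacement $16.20: personal services → 10% → $1.62
Shoe repair $44.01: personal services → 10% → $4.40
Haircut $61.03: personal services → 10% → $6.10
Tax on personal services = $9.30 + $1.62 + $4.40 + $6.10 = $21.42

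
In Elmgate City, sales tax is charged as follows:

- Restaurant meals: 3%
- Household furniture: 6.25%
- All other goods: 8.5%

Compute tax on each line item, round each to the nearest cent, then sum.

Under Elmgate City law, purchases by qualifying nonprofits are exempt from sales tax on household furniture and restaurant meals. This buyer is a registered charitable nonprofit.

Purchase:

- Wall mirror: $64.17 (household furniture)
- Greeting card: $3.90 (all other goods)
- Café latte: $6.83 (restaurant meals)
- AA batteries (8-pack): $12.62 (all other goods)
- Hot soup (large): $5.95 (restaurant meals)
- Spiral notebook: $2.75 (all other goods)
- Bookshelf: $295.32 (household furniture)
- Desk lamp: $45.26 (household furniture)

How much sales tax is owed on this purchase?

Wall mirror $64.17: household furniture, buyer-exempt → 0% → $0.00
Greeting card $3.90: all other goods → 8.5% → $0.33
Café latte $6.83: restaurant meals, buyer-exempt → 0% → $0.00
AA batteries (8-pack) $12.62: all other goods → 8.5% → $1.07
Hot soup (large) $5.95: restaurant meals, buyer-exempt → 0% → $0.00
Spiral notebook $2.75: all other goods → 8.5% → $0.23
Bookshelf $295.32: household furniture, buyer-exempt → 0% → $0.00
Desk lamp $45.26: household furniture, buyer-exempt → 0% → $0.00
Total tax = $0.33 + $1.07 + $0.23 = $1.63

$1.63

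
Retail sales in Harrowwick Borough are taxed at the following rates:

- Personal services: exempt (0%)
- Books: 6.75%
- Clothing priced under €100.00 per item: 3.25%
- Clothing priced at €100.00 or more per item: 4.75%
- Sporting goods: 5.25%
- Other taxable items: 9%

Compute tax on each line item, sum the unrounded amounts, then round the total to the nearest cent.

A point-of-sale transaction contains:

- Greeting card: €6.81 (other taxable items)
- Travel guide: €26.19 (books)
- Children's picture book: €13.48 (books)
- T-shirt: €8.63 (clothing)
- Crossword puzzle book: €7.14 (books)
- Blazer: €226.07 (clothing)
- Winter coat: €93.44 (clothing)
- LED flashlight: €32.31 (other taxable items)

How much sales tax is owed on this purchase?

€20.74

Greeting card €6.81: other taxable items → 9% → €0.6129
Travel guide €26.19: books → 6.75% → €1.767825
Children's picture book €13.48: books → 6.75% → €0.9099
T-shirt €8.63: clothing, under €100.00 → 3.25% → €0.280475
Crossword puzzle book €7.14: books → 6.75% → €0.48195
Blazer €226.07: clothing, €100.00 or more → 4.75% → €10.738325
Winter coat €93.44: clothing, under €100.00 → 3.25% → €3.0368
LED flashlight €32.31: other taxable items → 9% → €2.9079
Unrounded tax sum = €20.736075 → €20.74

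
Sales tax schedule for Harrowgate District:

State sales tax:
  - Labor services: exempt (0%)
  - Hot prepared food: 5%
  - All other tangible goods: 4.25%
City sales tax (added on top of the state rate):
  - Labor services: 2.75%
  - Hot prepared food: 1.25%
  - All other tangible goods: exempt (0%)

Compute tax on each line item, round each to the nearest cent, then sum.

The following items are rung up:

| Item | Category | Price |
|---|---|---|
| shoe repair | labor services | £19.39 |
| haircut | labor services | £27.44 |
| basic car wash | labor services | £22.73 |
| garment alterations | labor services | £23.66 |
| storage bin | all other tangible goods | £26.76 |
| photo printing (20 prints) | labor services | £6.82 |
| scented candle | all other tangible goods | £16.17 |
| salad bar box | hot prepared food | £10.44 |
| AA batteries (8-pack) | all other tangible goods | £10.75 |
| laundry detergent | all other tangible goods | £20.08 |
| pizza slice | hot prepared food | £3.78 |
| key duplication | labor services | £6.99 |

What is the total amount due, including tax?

Shoe repair £19.39: labor services → 0% + 2.75% city = 2.75% → £0.53
Haircut £27.44: labor services → 0% + 2.75% city = 2.75% → £0.75
Basic car wash £22.73: labor services → 0% + 2.75% city = 2.75% → £0.63
Garment alterations £23.66: labor services → 0% + 2.75% city = 2.75% → £0.65
Storage bin £26.76: all other tangible goods → 4.25% + 0% city = 4.25% → £1.14
Photo printing (20 prints) £6.82: labor services → 0% + 2.75% city = 2.75% → £0.19
Scented candle £16.17: all other tangible goods → 4.25% + 0% city = 4.25% → £0.69
Salad bar box £10.44: hot prepared food → 5% + 1.25% city = 6.25% → £0.65
AA batteries (8-pack) £10.75: all other tangible goods → 4.25% + 0% city = 4.25% → £0.46
Laundry detergent £20.08: all other tangible goods → 4.25% + 0% city = 4.25% → £0.85
Pizza slice £3.78: hot prepared food → 5% + 1.25% city = 6.25% → £0.24
Key duplication £6.99: labor services → 0% + 2.75% city = 2.75% → £0.19
Subtotal = £195.01; tax = £6.97; total due = £201.98

£201.98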